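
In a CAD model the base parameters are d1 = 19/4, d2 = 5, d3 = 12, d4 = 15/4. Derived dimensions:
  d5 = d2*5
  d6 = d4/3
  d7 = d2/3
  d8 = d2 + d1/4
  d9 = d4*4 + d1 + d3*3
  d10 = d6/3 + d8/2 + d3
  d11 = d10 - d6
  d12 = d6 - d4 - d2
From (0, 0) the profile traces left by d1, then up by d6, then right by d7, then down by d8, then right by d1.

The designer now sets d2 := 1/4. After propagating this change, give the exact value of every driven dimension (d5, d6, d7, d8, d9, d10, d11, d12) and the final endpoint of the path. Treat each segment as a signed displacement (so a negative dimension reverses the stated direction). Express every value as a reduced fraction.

d5 = 5/4
d6 = 5/4
d7 = 1/12
d8 = 23/16
d9 = 223/4
d10 = 1261/96
d11 = 1141/96
d12 = -11/4
endpoint = (1/12, -3/16)

Apply edit: d2 := 1/4
  d5 = d2*5 = 5/4
  d6 = d4/3 = 5/4
  d7 = d2/3 = 1/12
  d8 = d2 + d1/4 = 23/16
  d9 = d4*4 + d1 + d3*3 = 223/4
  d10 = d6/3 + d8/2 + d3 = 1261/96
  d11 = d10 - d6 = 1141/96
  d12 = d6 - d4 - d2 = -11/4
Walk from origin (0, 0):
  seg 1: left by d1 = 19/4 → (-19/4, 0)
  seg 2: up by d6 = 5/4 → (-19/4, 5/4)
  seg 3: right by d7 = 1/12 → (-14/3, 5/4)
  seg 4: down by d8 = 23/16 → (-14/3, -3/16)
  seg 5: right by d1 = 19/4 → (1/12, -3/16)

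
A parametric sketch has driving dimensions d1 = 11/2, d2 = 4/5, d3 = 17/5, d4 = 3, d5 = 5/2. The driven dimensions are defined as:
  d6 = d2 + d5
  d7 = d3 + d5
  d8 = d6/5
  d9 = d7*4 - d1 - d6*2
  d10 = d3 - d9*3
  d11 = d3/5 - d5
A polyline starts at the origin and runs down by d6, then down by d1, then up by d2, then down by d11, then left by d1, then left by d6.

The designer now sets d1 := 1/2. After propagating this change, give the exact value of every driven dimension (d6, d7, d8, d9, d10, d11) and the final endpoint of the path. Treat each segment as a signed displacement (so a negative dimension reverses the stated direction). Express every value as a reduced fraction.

Apply edit: d1 := 1/2
  d6 = d2 + d5 = 33/10
  d7 = d3 + d5 = 59/10
  d8 = d6/5 = 33/50
  d9 = d7*4 - d1 - d6*2 = 33/2
  d10 = d3 - d9*3 = -461/10
  d11 = d3/5 - d5 = -91/50
Walk from origin (0, 0):
  seg 1: down by d6 = 33/10 → (0, -33/10)
  seg 2: down by d1 = 1/2 → (0, -19/5)
  seg 3: up by d2 = 4/5 → (0, -3)
  seg 4: down by d11 = -91/50 → (0, -59/50)
  seg 5: left by d1 = 1/2 → (-1/2, -59/50)
  seg 6: left by d6 = 33/10 → (-19/5, -59/50)

d6 = 33/10
d7 = 59/10
d8 = 33/50
d9 = 33/2
d10 = -461/10
d11 = -91/50
endpoint = (-19/5, -59/50)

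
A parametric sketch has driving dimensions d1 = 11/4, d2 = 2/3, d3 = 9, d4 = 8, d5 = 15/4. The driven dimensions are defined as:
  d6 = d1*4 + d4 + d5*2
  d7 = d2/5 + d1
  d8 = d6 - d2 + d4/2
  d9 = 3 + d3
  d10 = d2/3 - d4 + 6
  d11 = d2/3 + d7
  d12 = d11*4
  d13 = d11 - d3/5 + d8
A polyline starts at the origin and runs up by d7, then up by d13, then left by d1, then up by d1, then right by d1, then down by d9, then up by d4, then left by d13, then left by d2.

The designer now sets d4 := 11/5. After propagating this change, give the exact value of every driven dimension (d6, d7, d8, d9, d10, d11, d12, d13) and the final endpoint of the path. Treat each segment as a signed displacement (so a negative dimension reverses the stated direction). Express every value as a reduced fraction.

Apply edit: d4 := 11/5
  d6 = d1*4 + d4 + d5*2 = 207/10
  d7 = d2/5 + d1 = 173/60
  d8 = d6 - d2 + d4/2 = 317/15
  d9 = 3 + d3 = 12
  d10 = d2/3 - d4 + 6 = 181/45
  d11 = d2/3 + d7 = 559/180
  d12 = d11*4 = 559/45
  d13 = d11 - d3/5 + d8 = 4039/180
Walk from origin (0, 0):
  seg 1: up by d7 = 173/60 → (0, 173/60)
  seg 2: up by d13 = 4039/180 → (0, 2279/90)
  seg 3: left by d1 = 11/4 → (-11/4, 2279/90)
  seg 4: up by d1 = 11/4 → (-11/4, 5053/180)
  seg 5: right by d1 = 11/4 → (0, 5053/180)
  seg 6: down by d9 = 12 → (0, 2893/180)
  seg 7: up by d4 = 11/5 → (0, 3289/180)
  seg 8: left by d13 = 4039/180 → (-4039/180, 3289/180)
  seg 9: left by d2 = 2/3 → (-4159/180, 3289/180)

d6 = 207/10
d7 = 173/60
d8 = 317/15
d9 = 12
d10 = 181/45
d11 = 559/180
d12 = 559/45
d13 = 4039/180
endpoint = (-4159/180, 3289/180)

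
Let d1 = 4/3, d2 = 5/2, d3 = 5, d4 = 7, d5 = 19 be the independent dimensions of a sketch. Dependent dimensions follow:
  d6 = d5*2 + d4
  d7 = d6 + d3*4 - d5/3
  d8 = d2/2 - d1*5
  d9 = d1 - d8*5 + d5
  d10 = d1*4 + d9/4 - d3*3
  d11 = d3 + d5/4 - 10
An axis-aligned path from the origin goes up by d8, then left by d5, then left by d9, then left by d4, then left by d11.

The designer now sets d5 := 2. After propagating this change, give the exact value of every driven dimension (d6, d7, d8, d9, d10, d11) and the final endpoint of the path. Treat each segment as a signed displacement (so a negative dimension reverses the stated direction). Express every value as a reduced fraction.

Apply edit: d5 := 2
  d6 = d5*2 + d4 = 11
  d7 = d6 + d3*4 - d5/3 = 91/3
  d8 = d2/2 - d1*5 = -65/12
  d9 = d1 - d8*5 + d5 = 365/12
  d10 = d1*4 + d9/4 - d3*3 = -33/16
  d11 = d3 + d5/4 - 10 = -9/2
Walk from origin (0, 0):
  seg 1: up by d8 = -65/12 → (0, -65/12)
  seg 2: left by d5 = 2 → (-2, -65/12)
  seg 3: left by d9 = 365/12 → (-389/12, -65/12)
  seg 4: left by d4 = 7 → (-473/12, -65/12)
  seg 5: left by d11 = -9/2 → (-419/12, -65/12)

d6 = 11
d7 = 91/3
d8 = -65/12
d9 = 365/12
d10 = -33/16
d11 = -9/2
endpoint = (-419/12, -65/12)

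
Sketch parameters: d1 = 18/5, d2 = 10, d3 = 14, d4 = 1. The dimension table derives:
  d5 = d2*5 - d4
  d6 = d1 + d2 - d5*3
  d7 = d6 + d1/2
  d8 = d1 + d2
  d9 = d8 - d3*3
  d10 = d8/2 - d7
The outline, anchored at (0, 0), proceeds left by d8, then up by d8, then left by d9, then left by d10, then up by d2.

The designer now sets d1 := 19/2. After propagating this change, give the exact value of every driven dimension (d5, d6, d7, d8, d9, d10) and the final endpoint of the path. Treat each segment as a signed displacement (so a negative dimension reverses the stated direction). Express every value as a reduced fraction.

d5 = 49
d6 = -255/2
d7 = -491/4
d8 = 39/2
d9 = -45/2
d10 = 265/2
endpoint = (-259/2, 59/2)

Apply edit: d1 := 19/2
  d5 = d2*5 - d4 = 49
  d6 = d1 + d2 - d5*3 = -255/2
  d7 = d6 + d1/2 = -491/4
  d8 = d1 + d2 = 39/2
  d9 = d8 - d3*3 = -45/2
  d10 = d8/2 - d7 = 265/2
Walk from origin (0, 0):
  seg 1: left by d8 = 39/2 → (-39/2, 0)
  seg 2: up by d8 = 39/2 → (-39/2, 39/2)
  seg 3: left by d9 = -45/2 → (3, 39/2)
  seg 4: left by d10 = 265/2 → (-259/2, 39/2)
  seg 5: up by d2 = 10 → (-259/2, 59/2)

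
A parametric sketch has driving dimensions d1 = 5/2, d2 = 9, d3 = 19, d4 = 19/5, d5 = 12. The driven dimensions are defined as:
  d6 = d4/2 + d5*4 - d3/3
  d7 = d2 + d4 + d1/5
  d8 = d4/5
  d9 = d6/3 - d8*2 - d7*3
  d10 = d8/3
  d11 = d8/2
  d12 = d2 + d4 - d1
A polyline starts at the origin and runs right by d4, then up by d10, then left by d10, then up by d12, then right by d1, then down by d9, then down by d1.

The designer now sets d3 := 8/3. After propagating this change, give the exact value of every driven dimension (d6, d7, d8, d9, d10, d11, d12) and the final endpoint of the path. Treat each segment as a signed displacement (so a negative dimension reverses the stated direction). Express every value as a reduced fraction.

d6 = 4411/90
d7 = 133/10
d8 = 19/25
d9 = -16931/675
d10 = 19/75
d11 = 19/50
d12 = 103/10
endpoint = (907/150, 22367/675)

Apply edit: d3 := 8/3
  d6 = d4/2 + d5*4 - d3/3 = 4411/90
  d7 = d2 + d4 + d1/5 = 133/10
  d8 = d4/5 = 19/25
  d9 = d6/3 - d8*2 - d7*3 = -16931/675
  d10 = d8/3 = 19/75
  d11 = d8/2 = 19/50
  d12 = d2 + d4 - d1 = 103/10
Walk from origin (0, 0):
  seg 1: right by d4 = 19/5 → (19/5, 0)
  seg 2: up by d10 = 19/75 → (19/5, 19/75)
  seg 3: left by d10 = 19/75 → (266/75, 19/75)
  seg 4: up by d12 = 103/10 → (266/75, 1583/150)
  seg 5: right by d1 = 5/2 → (907/150, 1583/150)
  seg 6: down by d9 = -16931/675 → (907/150, 48109/1350)
  seg 7: down by d1 = 5/2 → (907/150, 22367/675)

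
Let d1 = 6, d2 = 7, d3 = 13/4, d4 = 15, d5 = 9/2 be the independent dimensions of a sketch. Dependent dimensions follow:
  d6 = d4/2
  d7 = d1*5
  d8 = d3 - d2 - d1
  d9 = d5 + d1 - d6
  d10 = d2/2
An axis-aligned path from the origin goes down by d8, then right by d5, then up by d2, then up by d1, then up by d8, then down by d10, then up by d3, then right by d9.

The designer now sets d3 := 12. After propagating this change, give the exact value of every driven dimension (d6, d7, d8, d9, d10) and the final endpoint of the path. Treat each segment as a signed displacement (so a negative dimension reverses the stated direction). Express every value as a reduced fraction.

Apply edit: d3 := 12
  d6 = d4/2 = 15/2
  d7 = d1*5 = 30
  d8 = d3 - d2 - d1 = -1
  d9 = d5 + d1 - d6 = 3
  d10 = d2/2 = 7/2
Walk from origin (0, 0):
  seg 1: down by d8 = -1 → (0, 1)
  seg 2: right by d5 = 9/2 → (9/2, 1)
  seg 3: up by d2 = 7 → (9/2, 8)
  seg 4: up by d1 = 6 → (9/2, 14)
  seg 5: up by d8 = -1 → (9/2, 13)
  seg 6: down by d10 = 7/2 → (9/2, 19/2)
  seg 7: up by d3 = 12 → (9/2, 43/2)
  seg 8: right by d9 = 3 → (15/2, 43/2)

d6 = 15/2
d7 = 30
d8 = -1
d9 = 3
d10 = 7/2
endpoint = (15/2, 43/2)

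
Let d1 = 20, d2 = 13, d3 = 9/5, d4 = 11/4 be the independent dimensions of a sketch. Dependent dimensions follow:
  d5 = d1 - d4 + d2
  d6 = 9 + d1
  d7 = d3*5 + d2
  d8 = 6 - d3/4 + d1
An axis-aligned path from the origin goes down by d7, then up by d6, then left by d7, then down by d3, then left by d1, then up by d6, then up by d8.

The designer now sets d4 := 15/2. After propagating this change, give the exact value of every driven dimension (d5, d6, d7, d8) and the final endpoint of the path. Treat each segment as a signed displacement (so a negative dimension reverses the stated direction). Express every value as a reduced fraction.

d5 = 51/2
d6 = 29
d7 = 22
d8 = 511/20
endpoint = (-42, 239/4)

Apply edit: d4 := 15/2
  d5 = d1 - d4 + d2 = 51/2
  d6 = 9 + d1 = 29
  d7 = d3*5 + d2 = 22
  d8 = 6 - d3/4 + d1 = 511/20
Walk from origin (0, 0):
  seg 1: down by d7 = 22 → (0, -22)
  seg 2: up by d6 = 29 → (0, 7)
  seg 3: left by d7 = 22 → (-22, 7)
  seg 4: down by d3 = 9/5 → (-22, 26/5)
  seg 5: left by d1 = 20 → (-42, 26/5)
  seg 6: up by d6 = 29 → (-42, 171/5)
  seg 7: up by d8 = 511/20 → (-42, 239/4)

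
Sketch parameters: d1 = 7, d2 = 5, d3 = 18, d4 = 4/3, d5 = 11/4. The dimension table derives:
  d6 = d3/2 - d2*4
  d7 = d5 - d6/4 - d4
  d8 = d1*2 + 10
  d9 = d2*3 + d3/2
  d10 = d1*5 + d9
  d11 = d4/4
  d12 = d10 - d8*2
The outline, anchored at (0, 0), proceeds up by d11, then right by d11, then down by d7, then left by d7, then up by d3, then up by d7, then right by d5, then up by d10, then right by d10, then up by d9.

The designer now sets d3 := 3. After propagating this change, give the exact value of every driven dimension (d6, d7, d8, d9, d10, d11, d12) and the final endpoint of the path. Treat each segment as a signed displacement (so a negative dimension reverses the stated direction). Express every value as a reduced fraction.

Apply edit: d3 := 3
  d6 = d3/2 - d2*4 = -37/2
  d7 = d5 - d6/4 - d4 = 145/24
  d8 = d1*2 + 10 = 24
  d9 = d2*3 + d3/2 = 33/2
  d10 = d1*5 + d9 = 103/2
  d11 = d4/4 = 1/3
  d12 = d10 - d8*2 = 7/2
Walk from origin (0, 0):
  seg 1: up by d11 = 1/3 → (0, 1/3)
  seg 2: right by d11 = 1/3 → (1/3, 1/3)
  seg 3: down by d7 = 145/24 → (1/3, -137/24)
  seg 4: left by d7 = 145/24 → (-137/24, -137/24)
  seg 5: up by d3 = 3 → (-137/24, -65/24)
  seg 6: up by d7 = 145/24 → (-137/24, 10/3)
  seg 7: right by d5 = 11/4 → (-71/24, 10/3)
  seg 8: up by d10 = 103/2 → (-71/24, 329/6)
  seg 9: right by d10 = 103/2 → (1165/24, 329/6)
  seg 10: up by d9 = 33/2 → (1165/24, 214/3)

d6 = -37/2
d7 = 145/24
d8 = 24
d9 = 33/2
d10 = 103/2
d11 = 1/3
d12 = 7/2
endpoint = (1165/24, 214/3)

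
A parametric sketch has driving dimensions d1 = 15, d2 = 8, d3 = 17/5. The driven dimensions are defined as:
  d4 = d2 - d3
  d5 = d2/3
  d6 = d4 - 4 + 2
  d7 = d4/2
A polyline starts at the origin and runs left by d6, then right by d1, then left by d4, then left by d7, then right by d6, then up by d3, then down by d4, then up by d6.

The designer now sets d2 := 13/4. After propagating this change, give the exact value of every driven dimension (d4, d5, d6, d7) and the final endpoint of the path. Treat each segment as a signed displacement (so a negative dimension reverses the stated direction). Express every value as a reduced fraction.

Apply edit: d2 := 13/4
  d4 = d2 - d3 = -3/20
  d5 = d2/3 = 13/12
  d6 = d4 - 4 + 2 = -43/20
  d7 = d4/2 = -3/40
Walk from origin (0, 0):
  seg 1: left by d6 = -43/20 → (43/20, 0)
  seg 2: right by d1 = 15 → (343/20, 0)
  seg 3: left by d4 = -3/20 → (173/10, 0)
  seg 4: left by d7 = -3/40 → (139/8, 0)
  seg 5: right by d6 = -43/20 → (609/40, 0)
  seg 6: up by d3 = 17/5 → (609/40, 17/5)
  seg 7: down by d4 = -3/20 → (609/40, 71/20)
  seg 8: up by d6 = -43/20 → (609/40, 7/5)

d4 = -3/20
d5 = 13/12
d6 = -43/20
d7 = -3/40
endpoint = (609/40, 7/5)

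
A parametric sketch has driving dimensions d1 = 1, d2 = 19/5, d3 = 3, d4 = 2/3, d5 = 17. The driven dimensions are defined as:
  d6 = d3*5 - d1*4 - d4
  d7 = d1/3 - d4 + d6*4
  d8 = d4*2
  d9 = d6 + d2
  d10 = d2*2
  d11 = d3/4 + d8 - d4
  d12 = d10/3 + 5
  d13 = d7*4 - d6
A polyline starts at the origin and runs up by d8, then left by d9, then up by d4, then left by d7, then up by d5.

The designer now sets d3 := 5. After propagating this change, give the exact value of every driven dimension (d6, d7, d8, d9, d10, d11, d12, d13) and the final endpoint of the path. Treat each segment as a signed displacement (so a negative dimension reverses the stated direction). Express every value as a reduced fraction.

d6 = 61/3
d7 = 81
d8 = 4/3
d9 = 362/15
d10 = 38/5
d11 = 23/12
d12 = 113/15
d13 = 911/3
endpoint = (-1577/15, 19)

Apply edit: d3 := 5
  d6 = d3*5 - d1*4 - d4 = 61/3
  d7 = d1/3 - d4 + d6*4 = 81
  d8 = d4*2 = 4/3
  d9 = d6 + d2 = 362/15
  d10 = d2*2 = 38/5
  d11 = d3/4 + d8 - d4 = 23/12
  d12 = d10/3 + 5 = 113/15
  d13 = d7*4 - d6 = 911/3
Walk from origin (0, 0):
  seg 1: up by d8 = 4/3 → (0, 4/3)
  seg 2: left by d9 = 362/15 → (-362/15, 4/3)
  seg 3: up by d4 = 2/3 → (-362/15, 2)
  seg 4: left by d7 = 81 → (-1577/15, 2)
  seg 5: up by d5 = 17 → (-1577/15, 19)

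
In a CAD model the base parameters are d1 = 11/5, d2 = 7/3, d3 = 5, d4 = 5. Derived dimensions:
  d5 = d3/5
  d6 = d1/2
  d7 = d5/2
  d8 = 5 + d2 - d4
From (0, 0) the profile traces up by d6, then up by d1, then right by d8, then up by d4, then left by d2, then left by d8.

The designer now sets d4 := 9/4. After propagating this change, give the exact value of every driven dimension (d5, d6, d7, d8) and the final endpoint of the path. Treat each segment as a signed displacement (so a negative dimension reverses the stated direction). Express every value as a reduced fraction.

d5 = 1
d6 = 11/10
d7 = 1/2
d8 = 61/12
endpoint = (-7/3, 111/20)

Apply edit: d4 := 9/4
  d5 = d3/5 = 1
  d6 = d1/2 = 11/10
  d7 = d5/2 = 1/2
  d8 = 5 + d2 - d4 = 61/12
Walk from origin (0, 0):
  seg 1: up by d6 = 11/10 → (0, 11/10)
  seg 2: up by d1 = 11/5 → (0, 33/10)
  seg 3: right by d8 = 61/12 → (61/12, 33/10)
  seg 4: up by d4 = 9/4 → (61/12, 111/20)
  seg 5: left by d2 = 7/3 → (11/4, 111/20)
  seg 6: left by d8 = 61/12 → (-7/3, 111/20)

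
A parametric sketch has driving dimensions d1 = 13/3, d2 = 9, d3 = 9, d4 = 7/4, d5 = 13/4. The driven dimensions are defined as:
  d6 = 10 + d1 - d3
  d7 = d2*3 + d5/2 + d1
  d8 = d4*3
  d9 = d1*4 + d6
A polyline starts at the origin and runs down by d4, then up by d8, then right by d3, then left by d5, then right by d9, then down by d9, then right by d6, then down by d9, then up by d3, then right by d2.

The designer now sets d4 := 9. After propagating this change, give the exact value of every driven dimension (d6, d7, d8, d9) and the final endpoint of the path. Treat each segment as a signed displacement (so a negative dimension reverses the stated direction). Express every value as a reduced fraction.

d6 = 16/3
d7 = 791/24
d8 = 27
d9 = 68/3
endpoint = (171/4, -55/3)

Apply edit: d4 := 9
  d6 = 10 + d1 - d3 = 16/3
  d7 = d2*3 + d5/2 + d1 = 791/24
  d8 = d4*3 = 27
  d9 = d1*4 + d6 = 68/3
Walk from origin (0, 0):
  seg 1: down by d4 = 9 → (0, -9)
  seg 2: up by d8 = 27 → (0, 18)
  seg 3: right by d3 = 9 → (9, 18)
  seg 4: left by d5 = 13/4 → (23/4, 18)
  seg 5: right by d9 = 68/3 → (341/12, 18)
  seg 6: down by d9 = 68/3 → (341/12, -14/3)
  seg 7: right by d6 = 16/3 → (135/4, -14/3)
  seg 8: down by d9 = 68/3 → (135/4, -82/3)
  seg 9: up by d3 = 9 → (135/4, -55/3)
  seg 10: right by d2 = 9 → (171/4, -55/3)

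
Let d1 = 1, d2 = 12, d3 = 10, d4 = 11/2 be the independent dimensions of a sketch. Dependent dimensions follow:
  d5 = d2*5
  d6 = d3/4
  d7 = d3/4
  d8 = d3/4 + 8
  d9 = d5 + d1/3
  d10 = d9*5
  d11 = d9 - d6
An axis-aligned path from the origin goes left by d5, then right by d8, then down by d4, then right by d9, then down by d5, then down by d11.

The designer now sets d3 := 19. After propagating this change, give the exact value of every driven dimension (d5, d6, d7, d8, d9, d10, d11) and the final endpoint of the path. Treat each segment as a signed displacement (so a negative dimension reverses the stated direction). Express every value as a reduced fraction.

d5 = 60
d6 = 19/4
d7 = 19/4
d8 = 51/4
d9 = 181/3
d10 = 905/3
d11 = 667/12
endpoint = (157/12, -1453/12)

Apply edit: d3 := 19
  d5 = d2*5 = 60
  d6 = d3/4 = 19/4
  d7 = d3/4 = 19/4
  d8 = d3/4 + 8 = 51/4
  d9 = d5 + d1/3 = 181/3
  d10 = d9*5 = 905/3
  d11 = d9 - d6 = 667/12
Walk from origin (0, 0):
  seg 1: left by d5 = 60 → (-60, 0)
  seg 2: right by d8 = 51/4 → (-189/4, 0)
  seg 3: down by d4 = 11/2 → (-189/4, -11/2)
  seg 4: right by d9 = 181/3 → (157/12, -11/2)
  seg 5: down by d5 = 60 → (157/12, -131/2)
  seg 6: down by d11 = 667/12 → (157/12, -1453/12)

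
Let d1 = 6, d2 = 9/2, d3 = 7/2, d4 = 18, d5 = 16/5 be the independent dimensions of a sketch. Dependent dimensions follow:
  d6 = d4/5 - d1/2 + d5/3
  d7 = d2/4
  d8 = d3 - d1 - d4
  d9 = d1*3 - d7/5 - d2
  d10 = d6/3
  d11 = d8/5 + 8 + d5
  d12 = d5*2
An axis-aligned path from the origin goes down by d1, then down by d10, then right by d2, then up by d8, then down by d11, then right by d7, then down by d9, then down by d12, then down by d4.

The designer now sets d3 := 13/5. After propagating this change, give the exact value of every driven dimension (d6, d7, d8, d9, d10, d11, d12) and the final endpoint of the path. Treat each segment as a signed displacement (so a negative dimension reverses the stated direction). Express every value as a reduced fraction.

Apply edit: d3 := 13/5
  d6 = d4/5 - d1/2 + d5/3 = 5/3
  d7 = d2/4 = 9/8
  d8 = d3 - d1 - d4 = -107/5
  d9 = d1*3 - d7/5 - d2 = 531/40
  d10 = d6/3 = 5/9
  d11 = d8/5 + 8 + d5 = 173/25
  d12 = d5*2 = 32/5
Walk from origin (0, 0):
  seg 1: down by d1 = 6 → (0, -6)
  seg 2: down by d10 = 5/9 → (0, -59/9)
  seg 3: right by d2 = 9/2 → (9/2, -59/9)
  seg 4: up by d8 = -107/5 → (9/2, -1258/45)
  seg 5: down by d11 = 173/25 → (9/2, -7847/225)
  seg 6: right by d7 = 9/8 → (45/8, -7847/225)
  seg 7: down by d9 = 531/40 → (45/8, -86671/1800)
  seg 8: down by d12 = 32/5 → (45/8, -98191/1800)
  seg 9: down by d4 = 18 → (45/8, -130591/1800)

d6 = 5/3
d7 = 9/8
d8 = -107/5
d9 = 531/40
d10 = 5/9
d11 = 173/25
d12 = 32/5
endpoint = (45/8, -130591/1800)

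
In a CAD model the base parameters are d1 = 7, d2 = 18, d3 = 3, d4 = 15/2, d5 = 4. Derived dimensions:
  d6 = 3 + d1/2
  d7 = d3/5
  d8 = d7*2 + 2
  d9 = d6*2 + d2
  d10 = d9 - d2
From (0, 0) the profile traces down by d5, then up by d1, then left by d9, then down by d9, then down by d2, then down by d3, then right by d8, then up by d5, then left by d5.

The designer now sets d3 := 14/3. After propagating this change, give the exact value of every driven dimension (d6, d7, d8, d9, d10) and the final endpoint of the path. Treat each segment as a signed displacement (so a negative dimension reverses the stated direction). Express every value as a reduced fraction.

Apply edit: d3 := 14/3
  d6 = 3 + d1/2 = 13/2
  d7 = d3/5 = 14/15
  d8 = d7*2 + 2 = 58/15
  d9 = d6*2 + d2 = 31
  d10 = d9 - d2 = 13
Walk from origin (0, 0):
  seg 1: down by d5 = 4 → (0, -4)
  seg 2: up by d1 = 7 → (0, 3)
  seg 3: left by d9 = 31 → (-31, 3)
  seg 4: down by d9 = 31 → (-31, -28)
  seg 5: down by d2 = 18 → (-31, -46)
  seg 6: down by d3 = 14/3 → (-31, -152/3)
  seg 7: right by d8 = 58/15 → (-407/15, -152/3)
  seg 8: up by d5 = 4 → (-407/15, -140/3)
  seg 9: left by d5 = 4 → (-467/15, -140/3)

d6 = 13/2
d7 = 14/15
d8 = 58/15
d9 = 31
d10 = 13
endpoint = (-467/15, -140/3)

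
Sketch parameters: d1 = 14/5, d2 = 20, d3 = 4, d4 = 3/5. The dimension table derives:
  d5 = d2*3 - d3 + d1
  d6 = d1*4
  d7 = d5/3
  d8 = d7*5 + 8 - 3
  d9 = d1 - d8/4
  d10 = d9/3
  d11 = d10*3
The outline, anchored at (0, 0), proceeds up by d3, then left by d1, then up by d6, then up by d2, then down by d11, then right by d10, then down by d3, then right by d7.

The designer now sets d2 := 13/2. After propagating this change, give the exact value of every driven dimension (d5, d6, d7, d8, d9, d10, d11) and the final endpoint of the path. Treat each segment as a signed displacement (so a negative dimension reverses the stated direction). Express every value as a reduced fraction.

Apply edit: d2 := 13/2
  d5 = d2*3 - d3 + d1 = 183/10
  d6 = d1*4 = 56/5
  d7 = d5/3 = 61/10
  d8 = d7*5 + 8 - 3 = 71/2
  d9 = d1 - d8/4 = -243/40
  d10 = d9/3 = -81/40
  d11 = d10*3 = -243/40
Walk from origin (0, 0):
  seg 1: up by d3 = 4 → (0, 4)
  seg 2: left by d1 = 14/5 → (-14/5, 4)
  seg 3: up by d6 = 56/5 → (-14/5, 76/5)
  seg 4: up by d2 = 13/2 → (-14/5, 217/10)
  seg 5: down by d11 = -243/40 → (-14/5, 1111/40)
  seg 6: right by d10 = -81/40 → (-193/40, 1111/40)
  seg 7: down by d3 = 4 → (-193/40, 951/40)
  seg 8: right by d7 = 61/10 → (51/40, 951/40)

d5 = 183/10
d6 = 56/5
d7 = 61/10
d8 = 71/2
d9 = -243/40
d10 = -81/40
d11 = -243/40
endpoint = (51/40, 951/40)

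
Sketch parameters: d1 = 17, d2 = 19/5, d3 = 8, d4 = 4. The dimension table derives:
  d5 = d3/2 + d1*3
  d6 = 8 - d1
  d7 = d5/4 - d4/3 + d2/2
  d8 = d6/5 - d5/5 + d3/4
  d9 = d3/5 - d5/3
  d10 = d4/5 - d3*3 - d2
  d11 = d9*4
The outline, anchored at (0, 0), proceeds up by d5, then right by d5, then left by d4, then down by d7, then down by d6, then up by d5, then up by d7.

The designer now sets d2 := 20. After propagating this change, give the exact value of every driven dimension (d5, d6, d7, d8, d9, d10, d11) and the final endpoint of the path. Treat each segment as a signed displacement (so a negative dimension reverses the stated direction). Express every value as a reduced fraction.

d5 = 55
d6 = -9
d7 = 269/12
d8 = -54/5
d9 = -251/15
d10 = -216/5
d11 = -1004/15
endpoint = (51, 119)

Apply edit: d2 := 20
  d5 = d3/2 + d1*3 = 55
  d6 = 8 - d1 = -9
  d7 = d5/4 - d4/3 + d2/2 = 269/12
  d8 = d6/5 - d5/5 + d3/4 = -54/5
  d9 = d3/5 - d5/3 = -251/15
  d10 = d4/5 - d3*3 - d2 = -216/5
  d11 = d9*4 = -1004/15
Walk from origin (0, 0):
  seg 1: up by d5 = 55 → (0, 55)
  seg 2: right by d5 = 55 → (55, 55)
  seg 3: left by d4 = 4 → (51, 55)
  seg 4: down by d7 = 269/12 → (51, 391/12)
  seg 5: down by d6 = -9 → (51, 499/12)
  seg 6: up by d5 = 55 → (51, 1159/12)
  seg 7: up by d7 = 269/12 → (51, 119)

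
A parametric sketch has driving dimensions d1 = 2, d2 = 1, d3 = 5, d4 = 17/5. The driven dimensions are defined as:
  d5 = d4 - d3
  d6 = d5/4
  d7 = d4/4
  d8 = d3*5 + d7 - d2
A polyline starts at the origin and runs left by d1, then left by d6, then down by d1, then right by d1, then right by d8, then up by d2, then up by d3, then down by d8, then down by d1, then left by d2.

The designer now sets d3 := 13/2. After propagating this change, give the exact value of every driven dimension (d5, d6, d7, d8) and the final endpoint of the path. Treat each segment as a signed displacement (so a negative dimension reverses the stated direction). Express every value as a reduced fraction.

d5 = -31/10
d6 = -31/40
d7 = 17/20
d8 = 647/20
endpoint = (257/8, -577/20)

Apply edit: d3 := 13/2
  d5 = d4 - d3 = -31/10
  d6 = d5/4 = -31/40
  d7 = d4/4 = 17/20
  d8 = d3*5 + d7 - d2 = 647/20
Walk from origin (0, 0):
  seg 1: left by d1 = 2 → (-2, 0)
  seg 2: left by d6 = -31/40 → (-49/40, 0)
  seg 3: down by d1 = 2 → (-49/40, -2)
  seg 4: right by d1 = 2 → (31/40, -2)
  seg 5: right by d8 = 647/20 → (265/8, -2)
  seg 6: up by d2 = 1 → (265/8, -1)
  seg 7: up by d3 = 13/2 → (265/8, 11/2)
  seg 8: down by d8 = 647/20 → (265/8, -537/20)
  seg 9: down by d1 = 2 → (265/8, -577/20)
  seg 10: left by d2 = 1 → (257/8, -577/20)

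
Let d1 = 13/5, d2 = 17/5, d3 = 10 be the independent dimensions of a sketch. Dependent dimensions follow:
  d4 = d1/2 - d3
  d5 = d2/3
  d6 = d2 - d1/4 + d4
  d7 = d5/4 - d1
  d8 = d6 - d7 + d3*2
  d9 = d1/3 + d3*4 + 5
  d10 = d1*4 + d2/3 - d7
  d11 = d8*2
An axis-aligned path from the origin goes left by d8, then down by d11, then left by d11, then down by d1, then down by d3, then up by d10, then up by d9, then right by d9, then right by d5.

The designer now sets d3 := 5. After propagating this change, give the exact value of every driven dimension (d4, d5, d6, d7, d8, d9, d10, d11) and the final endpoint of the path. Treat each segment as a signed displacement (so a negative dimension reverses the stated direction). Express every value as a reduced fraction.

d4 = -37/10
d5 = 17/15
d6 = -19/20
d7 = -139/60
d8 = 341/30
d9 = 388/15
d10 = 277/20
d11 = 341/15
endpoint = (-71/10, 563/60)

Apply edit: d3 := 5
  d4 = d1/2 - d3 = -37/10
  d5 = d2/3 = 17/15
  d6 = d2 - d1/4 + d4 = -19/20
  d7 = d5/4 - d1 = -139/60
  d8 = d6 - d7 + d3*2 = 341/30
  d9 = d1/3 + d3*4 + 5 = 388/15
  d10 = d1*4 + d2/3 - d7 = 277/20
  d11 = d8*2 = 341/15
Walk from origin (0, 0):
  seg 1: left by d8 = 341/30 → (-341/30, 0)
  seg 2: down by d11 = 341/15 → (-341/30, -341/15)
  seg 3: left by d11 = 341/15 → (-341/10, -341/15)
  seg 4: down by d1 = 13/5 → (-341/10, -76/3)
  seg 5: down by d3 = 5 → (-341/10, -91/3)
  seg 6: up by d10 = 277/20 → (-341/10, -989/60)
  seg 7: up by d9 = 388/15 → (-341/10, 563/60)
  seg 8: right by d9 = 388/15 → (-247/30, 563/60)
  seg 9: right by d5 = 17/15 → (-71/10, 563/60)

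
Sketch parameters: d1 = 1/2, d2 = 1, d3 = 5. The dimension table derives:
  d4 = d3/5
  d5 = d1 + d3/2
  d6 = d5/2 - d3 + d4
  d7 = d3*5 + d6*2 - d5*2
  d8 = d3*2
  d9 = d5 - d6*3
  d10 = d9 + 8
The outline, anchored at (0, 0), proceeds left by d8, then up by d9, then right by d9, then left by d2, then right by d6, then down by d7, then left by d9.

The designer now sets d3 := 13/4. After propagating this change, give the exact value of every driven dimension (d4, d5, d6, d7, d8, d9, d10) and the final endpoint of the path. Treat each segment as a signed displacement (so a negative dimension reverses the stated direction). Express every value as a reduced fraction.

Apply edit: d3 := 13/4
  d4 = d3/5 = 13/20
  d5 = d1 + d3/2 = 17/8
  d6 = d5/2 - d3 + d4 = -123/80
  d7 = d3*5 + d6*2 - d5*2 = 357/40
  d8 = d3*2 = 13/2
  d9 = d5 - d6*3 = 539/80
  d10 = d9 + 8 = 1179/80
Walk from origin (0, 0):
  seg 1: left by d8 = 13/2 → (-13/2, 0)
  seg 2: up by d9 = 539/80 → (-13/2, 539/80)
  seg 3: right by d9 = 539/80 → (19/80, 539/80)
  seg 4: left by d2 = 1 → (-61/80, 539/80)
  seg 5: right by d6 = -123/80 → (-23/10, 539/80)
  seg 6: down by d7 = 357/40 → (-23/10, -35/16)
  seg 7: left by d9 = 539/80 → (-723/80, -35/16)

d4 = 13/20
d5 = 17/8
d6 = -123/80
d7 = 357/40
d8 = 13/2
d9 = 539/80
d10 = 1179/80
endpoint = (-723/80, -35/16)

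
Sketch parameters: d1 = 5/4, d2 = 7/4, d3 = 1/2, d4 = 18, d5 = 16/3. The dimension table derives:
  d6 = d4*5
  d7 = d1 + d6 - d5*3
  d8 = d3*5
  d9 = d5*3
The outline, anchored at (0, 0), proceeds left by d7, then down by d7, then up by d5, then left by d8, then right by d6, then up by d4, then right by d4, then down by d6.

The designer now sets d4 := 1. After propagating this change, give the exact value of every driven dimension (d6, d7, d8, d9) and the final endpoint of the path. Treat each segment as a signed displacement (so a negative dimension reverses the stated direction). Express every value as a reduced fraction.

d6 = 5
d7 = -39/4
d8 = 5/2
d9 = 16
endpoint = (53/4, 133/12)

Apply edit: d4 := 1
  d6 = d4*5 = 5
  d7 = d1 + d6 - d5*3 = -39/4
  d8 = d3*5 = 5/2
  d9 = d5*3 = 16
Walk from origin (0, 0):
  seg 1: left by d7 = -39/4 → (39/4, 0)
  seg 2: down by d7 = -39/4 → (39/4, 39/4)
  seg 3: up by d5 = 16/3 → (39/4, 181/12)
  seg 4: left by d8 = 5/2 → (29/4, 181/12)
  seg 5: right by d6 = 5 → (49/4, 181/12)
  seg 6: up by d4 = 1 → (49/4, 193/12)
  seg 7: right by d4 = 1 → (53/4, 193/12)
  seg 8: down by d6 = 5 → (53/4, 133/12)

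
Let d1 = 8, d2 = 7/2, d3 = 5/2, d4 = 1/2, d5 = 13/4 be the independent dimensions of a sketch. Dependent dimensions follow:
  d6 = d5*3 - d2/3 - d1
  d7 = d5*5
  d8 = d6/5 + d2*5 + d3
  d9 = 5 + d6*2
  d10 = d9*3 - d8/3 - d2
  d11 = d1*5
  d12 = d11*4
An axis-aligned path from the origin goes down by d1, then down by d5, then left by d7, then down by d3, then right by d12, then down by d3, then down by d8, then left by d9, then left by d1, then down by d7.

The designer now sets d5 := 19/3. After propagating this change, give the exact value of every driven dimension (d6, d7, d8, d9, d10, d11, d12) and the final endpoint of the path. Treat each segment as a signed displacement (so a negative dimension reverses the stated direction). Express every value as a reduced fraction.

Apply edit: d5 := 19/3
  d6 = d5*3 - d2/3 - d1 = 59/6
  d7 = d5*5 = 95/3
  d8 = d6/5 + d2*5 + d3 = 659/30
  d9 = 5 + d6*2 = 74/3
  d10 = d9*3 - d8/3 - d2 = 2843/45
  d11 = d1*5 = 40
  d12 = d11*4 = 160
Walk from origin (0, 0):
  seg 1: down by d1 = 8 → (0, -8)
  seg 2: down by d5 = 19/3 → (0, -43/3)
  seg 3: left by d7 = 95/3 → (-95/3, -43/3)
  seg 4: down by d3 = 5/2 → (-95/3, -101/6)
  seg 5: right by d12 = 160 → (385/3, -101/6)
  seg 6: down by d3 = 5/2 → (385/3, -58/3)
  seg 7: down by d8 = 659/30 → (385/3, -413/10)
  seg 8: left by d9 = 74/3 → (311/3, -413/10)
  seg 9: left by d1 = 8 → (287/3, -413/10)
  seg 10: down by d7 = 95/3 → (287/3, -2189/30)

d6 = 59/6
d7 = 95/3
d8 = 659/30
d9 = 74/3
d10 = 2843/45
d11 = 40
d12 = 160
endpoint = (287/3, -2189/30)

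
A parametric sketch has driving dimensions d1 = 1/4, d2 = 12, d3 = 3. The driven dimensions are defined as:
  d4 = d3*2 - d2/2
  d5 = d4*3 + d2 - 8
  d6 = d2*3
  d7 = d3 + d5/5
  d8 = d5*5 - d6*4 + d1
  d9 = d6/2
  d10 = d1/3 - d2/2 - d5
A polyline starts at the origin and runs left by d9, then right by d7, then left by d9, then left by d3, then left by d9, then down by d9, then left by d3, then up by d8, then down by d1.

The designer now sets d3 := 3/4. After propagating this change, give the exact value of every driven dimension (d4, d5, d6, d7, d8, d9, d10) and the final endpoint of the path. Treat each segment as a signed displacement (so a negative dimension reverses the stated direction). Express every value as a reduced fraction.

Apply edit: d3 := 3/4
  d4 = d3*2 - d2/2 = -9/2
  d5 = d4*3 + d2 - 8 = -19/2
  d6 = d2*3 = 36
  d7 = d3 + d5/5 = -23/20
  d8 = d5*5 - d6*4 + d1 = -765/4
  d9 = d6/2 = 18
  d10 = d1/3 - d2/2 - d5 = 43/12
Walk from origin (0, 0):
  seg 1: left by d9 = 18 → (-18, 0)
  seg 2: right by d7 = -23/20 → (-383/20, 0)
  seg 3: left by d9 = 18 → (-743/20, 0)
  seg 4: left by d3 = 3/4 → (-379/10, 0)
  seg 5: left by d9 = 18 → (-559/10, 0)
  seg 6: down by d9 = 18 → (-559/10, -18)
  seg 7: left by d3 = 3/4 → (-1133/20, -18)
  seg 8: up by d8 = -765/4 → (-1133/20, -837/4)
  seg 9: down by d1 = 1/4 → (-1133/20, -419/2)

d4 = -9/2
d5 = -19/2
d6 = 36
d7 = -23/20
d8 = -765/4
d9 = 18
d10 = 43/12
endpoint = (-1133/20, -419/2)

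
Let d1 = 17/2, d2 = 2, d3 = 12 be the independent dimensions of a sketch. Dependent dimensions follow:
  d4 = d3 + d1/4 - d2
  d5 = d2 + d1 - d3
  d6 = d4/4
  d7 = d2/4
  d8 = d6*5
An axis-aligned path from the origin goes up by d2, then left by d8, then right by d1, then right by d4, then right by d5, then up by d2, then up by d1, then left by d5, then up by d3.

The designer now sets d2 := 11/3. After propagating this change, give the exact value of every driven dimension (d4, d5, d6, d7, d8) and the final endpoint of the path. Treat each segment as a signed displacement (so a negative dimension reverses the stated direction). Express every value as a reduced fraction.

Apply edit: d2 := 11/3
  d4 = d3 + d1/4 - d2 = 251/24
  d5 = d2 + d1 - d3 = 1/6
  d6 = d4/4 = 251/96
  d7 = d2/4 = 11/12
  d8 = d6*5 = 1255/96
Walk from origin (0, 0):
  seg 1: up by d2 = 11/3 → (0, 11/3)
  seg 2: left by d8 = 1255/96 → (-1255/96, 11/3)
  seg 3: right by d1 = 17/2 → (-439/96, 11/3)
  seg 4: right by d4 = 251/24 → (565/96, 11/3)
  seg 5: right by d5 = 1/6 → (581/96, 11/3)
  seg 6: up by d2 = 11/3 → (581/96, 22/3)
  seg 7: up by d1 = 17/2 → (581/96, 95/6)
  seg 8: left by d5 = 1/6 → (565/96, 95/6)
  seg 9: up by d3 = 12 → (565/96, 167/6)

d4 = 251/24
d5 = 1/6
d6 = 251/96
d7 = 11/12
d8 = 1255/96
endpoint = (565/96, 167/6)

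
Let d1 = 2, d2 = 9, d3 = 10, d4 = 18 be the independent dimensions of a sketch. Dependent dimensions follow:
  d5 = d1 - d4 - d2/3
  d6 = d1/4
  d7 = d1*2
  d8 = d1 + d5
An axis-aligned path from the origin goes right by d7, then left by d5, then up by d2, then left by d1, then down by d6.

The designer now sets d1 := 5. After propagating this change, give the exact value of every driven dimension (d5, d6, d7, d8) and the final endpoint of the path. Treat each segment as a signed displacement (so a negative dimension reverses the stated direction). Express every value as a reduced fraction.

Apply edit: d1 := 5
  d5 = d1 - d4 - d2/3 = -16
  d6 = d1/4 = 5/4
  d7 = d1*2 = 10
  d8 = d1 + d5 = -11
Walk from origin (0, 0):
  seg 1: right by d7 = 10 → (10, 0)
  seg 2: left by d5 = -16 → (26, 0)
  seg 3: up by d2 = 9 → (26, 9)
  seg 4: left by d1 = 5 → (21, 9)
  seg 5: down by d6 = 5/4 → (21, 31/4)

d5 = -16
d6 = 5/4
d7 = 10
d8 = -11
endpoint = (21, 31/4)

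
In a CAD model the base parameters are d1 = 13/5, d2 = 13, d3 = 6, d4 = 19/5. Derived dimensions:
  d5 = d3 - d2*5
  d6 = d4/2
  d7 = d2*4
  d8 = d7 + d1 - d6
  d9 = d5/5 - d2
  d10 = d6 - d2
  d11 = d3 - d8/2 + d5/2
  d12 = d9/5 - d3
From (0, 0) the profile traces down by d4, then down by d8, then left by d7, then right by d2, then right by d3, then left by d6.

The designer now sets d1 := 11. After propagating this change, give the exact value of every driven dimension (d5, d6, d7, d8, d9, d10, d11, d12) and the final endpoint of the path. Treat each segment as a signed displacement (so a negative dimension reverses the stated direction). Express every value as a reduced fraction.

d5 = -59
d6 = 19/10
d7 = 52
d8 = 611/10
d9 = -124/5
d10 = -111/10
d11 = -1081/20
d12 = -274/25
endpoint = (-349/10, -649/10)

Apply edit: d1 := 11
  d5 = d3 - d2*5 = -59
  d6 = d4/2 = 19/10
  d7 = d2*4 = 52
  d8 = d7 + d1 - d6 = 611/10
  d9 = d5/5 - d2 = -124/5
  d10 = d6 - d2 = -111/10
  d11 = d3 - d8/2 + d5/2 = -1081/20
  d12 = d9/5 - d3 = -274/25
Walk from origin (0, 0):
  seg 1: down by d4 = 19/5 → (0, -19/5)
  seg 2: down by d8 = 611/10 → (0, -649/10)
  seg 3: left by d7 = 52 → (-52, -649/10)
  seg 4: right by d2 = 13 → (-39, -649/10)
  seg 5: right by d3 = 6 → (-33, -649/10)
  seg 6: left by d6 = 19/10 → (-349/10, -649/10)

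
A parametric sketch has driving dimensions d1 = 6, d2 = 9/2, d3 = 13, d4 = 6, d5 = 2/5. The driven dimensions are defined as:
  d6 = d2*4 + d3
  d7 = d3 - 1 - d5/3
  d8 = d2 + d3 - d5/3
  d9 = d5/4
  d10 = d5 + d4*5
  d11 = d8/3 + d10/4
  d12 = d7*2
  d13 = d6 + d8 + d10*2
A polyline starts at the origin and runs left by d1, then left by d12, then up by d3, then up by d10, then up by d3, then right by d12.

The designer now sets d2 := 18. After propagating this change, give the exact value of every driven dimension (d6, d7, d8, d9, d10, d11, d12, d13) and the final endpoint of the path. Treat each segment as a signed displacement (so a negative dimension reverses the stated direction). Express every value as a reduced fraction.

d6 = 85
d7 = 178/15
d8 = 463/15
d9 = 1/10
d10 = 152/5
d11 = 161/9
d12 = 356/15
d13 = 530/3
endpoint = (-6, 282/5)

Apply edit: d2 := 18
  d6 = d2*4 + d3 = 85
  d7 = d3 - 1 - d5/3 = 178/15
  d8 = d2 + d3 - d5/3 = 463/15
  d9 = d5/4 = 1/10
  d10 = d5 + d4*5 = 152/5
  d11 = d8/3 + d10/4 = 161/9
  d12 = d7*2 = 356/15
  d13 = d6 + d8 + d10*2 = 530/3
Walk from origin (0, 0):
  seg 1: left by d1 = 6 → (-6, 0)
  seg 2: left by d12 = 356/15 → (-446/15, 0)
  seg 3: up by d3 = 13 → (-446/15, 13)
  seg 4: up by d10 = 152/5 → (-446/15, 217/5)
  seg 5: up by d3 = 13 → (-446/15, 282/5)
  seg 6: right by d12 = 356/15 → (-6, 282/5)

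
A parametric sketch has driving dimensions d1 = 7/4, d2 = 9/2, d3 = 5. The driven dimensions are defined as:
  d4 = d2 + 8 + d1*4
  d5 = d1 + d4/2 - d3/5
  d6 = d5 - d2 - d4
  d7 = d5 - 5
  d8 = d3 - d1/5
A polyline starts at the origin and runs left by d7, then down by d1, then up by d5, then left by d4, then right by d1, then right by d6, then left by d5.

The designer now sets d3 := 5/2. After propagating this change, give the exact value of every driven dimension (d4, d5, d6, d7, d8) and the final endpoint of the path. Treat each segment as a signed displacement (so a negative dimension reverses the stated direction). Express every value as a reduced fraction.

Apply edit: d3 := 5/2
  d4 = d2 + 8 + d1*4 = 39/2
  d5 = d1 + d4/2 - d3/5 = 11
  d6 = d5 - d2 - d4 = -13
  d7 = d5 - 5 = 6
  d8 = d3 - d1/5 = 43/20
Walk from origin (0, 0):
  seg 1: left by d7 = 6 → (-6, 0)
  seg 2: down by d1 = 7/4 → (-6, -7/4)
  seg 3: up by d5 = 11 → (-6, 37/4)
  seg 4: left by d4 = 39/2 → (-51/2, 37/4)
  seg 5: right by d1 = 7/4 → (-95/4, 37/4)
  seg 6: right by d6 = -13 → (-147/4, 37/4)
  seg 7: left by d5 = 11 → (-191/4, 37/4)

d4 = 39/2
d5 = 11
d6 = -13
d7 = 6
d8 = 43/20
endpoint = (-191/4, 37/4)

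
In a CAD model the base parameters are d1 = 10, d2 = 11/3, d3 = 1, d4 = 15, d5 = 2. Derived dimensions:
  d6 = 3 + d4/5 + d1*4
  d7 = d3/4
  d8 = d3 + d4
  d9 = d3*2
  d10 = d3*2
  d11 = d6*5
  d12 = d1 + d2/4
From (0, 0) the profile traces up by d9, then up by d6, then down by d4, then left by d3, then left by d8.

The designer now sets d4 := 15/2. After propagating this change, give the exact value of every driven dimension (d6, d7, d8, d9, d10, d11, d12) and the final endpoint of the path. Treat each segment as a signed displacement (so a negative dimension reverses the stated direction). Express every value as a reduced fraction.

d6 = 89/2
d7 = 1/4
d8 = 17/2
d9 = 2
d10 = 2
d11 = 445/2
d12 = 131/12
endpoint = (-19/2, 39)

Apply edit: d4 := 15/2
  d6 = 3 + d4/5 + d1*4 = 89/2
  d7 = d3/4 = 1/4
  d8 = d3 + d4 = 17/2
  d9 = d3*2 = 2
  d10 = d3*2 = 2
  d11 = d6*5 = 445/2
  d12 = d1 + d2/4 = 131/12
Walk from origin (0, 0):
  seg 1: up by d9 = 2 → (0, 2)
  seg 2: up by d6 = 89/2 → (0, 93/2)
  seg 3: down by d4 = 15/2 → (0, 39)
  seg 4: left by d3 = 1 → (-1, 39)
  seg 5: left by d8 = 17/2 → (-19/2, 39)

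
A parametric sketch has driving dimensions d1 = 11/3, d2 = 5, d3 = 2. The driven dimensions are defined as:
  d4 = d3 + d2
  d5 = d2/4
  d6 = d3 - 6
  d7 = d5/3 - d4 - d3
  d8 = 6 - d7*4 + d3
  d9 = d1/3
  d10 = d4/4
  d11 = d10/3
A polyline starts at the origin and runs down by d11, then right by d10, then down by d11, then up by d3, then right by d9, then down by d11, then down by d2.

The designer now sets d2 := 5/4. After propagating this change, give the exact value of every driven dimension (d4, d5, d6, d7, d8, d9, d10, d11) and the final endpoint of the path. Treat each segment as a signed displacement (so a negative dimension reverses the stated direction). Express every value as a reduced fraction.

Apply edit: d2 := 5/4
  d4 = d3 + d2 = 13/4
  d5 = d2/4 = 5/16
  d6 = d3 - 6 = -4
  d7 = d5/3 - d4 - d3 = -247/48
  d8 = 6 - d7*4 + d3 = 343/12
  d9 = d1/3 = 11/9
  d10 = d4/4 = 13/16
  d11 = d10/3 = 13/48
Walk from origin (0, 0):
  seg 1: down by d11 = 13/48 → (0, -13/48)
  seg 2: right by d10 = 13/16 → (13/16, -13/48)
  seg 3: down by d11 = 13/48 → (13/16, -13/24)
  seg 4: up by d3 = 2 → (13/16, 35/24)
  seg 5: right by d9 = 11/9 → (293/144, 35/24)
  seg 6: down by d11 = 13/48 → (293/144, 19/16)
  seg 7: down by d2 = 5/4 → (293/144, -1/16)

d4 = 13/4
d5 = 5/16
d6 = -4
d7 = -247/48
d8 = 343/12
d9 = 11/9
d10 = 13/16
d11 = 13/48
endpoint = (293/144, -1/16)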